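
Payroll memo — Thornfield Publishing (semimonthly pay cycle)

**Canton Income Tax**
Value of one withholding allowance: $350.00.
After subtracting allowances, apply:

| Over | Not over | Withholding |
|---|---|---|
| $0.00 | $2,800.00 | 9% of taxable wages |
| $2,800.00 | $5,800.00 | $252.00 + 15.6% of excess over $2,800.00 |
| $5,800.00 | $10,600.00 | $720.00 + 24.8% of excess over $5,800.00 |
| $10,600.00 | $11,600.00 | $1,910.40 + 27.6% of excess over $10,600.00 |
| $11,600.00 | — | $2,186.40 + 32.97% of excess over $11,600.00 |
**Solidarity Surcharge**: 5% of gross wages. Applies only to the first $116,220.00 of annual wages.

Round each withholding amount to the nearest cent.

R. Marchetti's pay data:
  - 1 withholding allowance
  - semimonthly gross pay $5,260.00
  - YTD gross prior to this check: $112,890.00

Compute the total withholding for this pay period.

$747.66

Canton Income Tax: taxable = $5,260.00 − 1×$350.00 = $4,910.00
  $252.00 + 15.6% × ($4,910.00 − $2,800.00) = $252.00 + 15.6% × $2,110.00 = $581.16
Solidarity Surcharge: cap $116,220.00 − YTD $112,890.00 = $3,330.00 subject; 5% × $3,330.00 = $166.50
Total: $581.16 + $166.50 = $747.66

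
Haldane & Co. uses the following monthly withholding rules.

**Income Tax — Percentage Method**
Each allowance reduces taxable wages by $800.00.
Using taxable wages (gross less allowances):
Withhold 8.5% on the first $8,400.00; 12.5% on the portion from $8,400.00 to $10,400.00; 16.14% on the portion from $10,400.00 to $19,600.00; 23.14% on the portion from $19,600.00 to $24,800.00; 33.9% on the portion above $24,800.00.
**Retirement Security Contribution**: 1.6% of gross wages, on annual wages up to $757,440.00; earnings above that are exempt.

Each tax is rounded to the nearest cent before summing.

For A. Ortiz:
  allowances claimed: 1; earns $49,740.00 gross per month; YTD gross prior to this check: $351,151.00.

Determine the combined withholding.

$12,631.46

Income Tax: taxable = $49,740.00 − 1×$800.00 = $48,940.00
  $3,652.16 + 33.9% × ($48,940.00 − $24,800.00) = $3,652.16 + 33.9% × $24,140.00 = $11,835.62
Retirement Security Contribution: 1.6% × $49,740.00 = $795.84
Total: $11,835.62 + $795.84 = $12,631.46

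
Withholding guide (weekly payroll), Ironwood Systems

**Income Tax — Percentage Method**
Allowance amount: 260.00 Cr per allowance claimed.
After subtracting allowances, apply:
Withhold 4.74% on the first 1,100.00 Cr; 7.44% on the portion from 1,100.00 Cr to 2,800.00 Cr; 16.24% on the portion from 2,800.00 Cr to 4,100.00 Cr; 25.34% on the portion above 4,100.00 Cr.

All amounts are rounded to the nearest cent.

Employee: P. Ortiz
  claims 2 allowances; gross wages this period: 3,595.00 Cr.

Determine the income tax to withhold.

Income Tax: taxable = 3,595.00 Cr − 2×260.00 Cr = 3,075.00 Cr
  178.62 Cr + 16.24% × (3,075.00 Cr − 2,800.00 Cr) = 178.62 Cr + 16.24% × 275.00 Cr = 223.28 Cr

223.28 Cr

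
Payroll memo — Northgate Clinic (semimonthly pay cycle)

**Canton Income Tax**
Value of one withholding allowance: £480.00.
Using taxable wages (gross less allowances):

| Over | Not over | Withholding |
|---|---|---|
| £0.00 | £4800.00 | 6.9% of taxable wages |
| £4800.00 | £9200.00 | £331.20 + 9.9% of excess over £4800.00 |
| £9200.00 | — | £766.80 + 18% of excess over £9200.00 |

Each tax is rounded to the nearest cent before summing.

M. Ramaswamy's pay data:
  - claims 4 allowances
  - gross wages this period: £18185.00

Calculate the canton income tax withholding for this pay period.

£2038.50

Canton Income Tax: taxable = £18185.00 − 4×£480.00 = £16265.00
  £766.80 + 18% × (£16265.00 − £9200.00) = £766.80 + 18% × £7065.00 = £2038.50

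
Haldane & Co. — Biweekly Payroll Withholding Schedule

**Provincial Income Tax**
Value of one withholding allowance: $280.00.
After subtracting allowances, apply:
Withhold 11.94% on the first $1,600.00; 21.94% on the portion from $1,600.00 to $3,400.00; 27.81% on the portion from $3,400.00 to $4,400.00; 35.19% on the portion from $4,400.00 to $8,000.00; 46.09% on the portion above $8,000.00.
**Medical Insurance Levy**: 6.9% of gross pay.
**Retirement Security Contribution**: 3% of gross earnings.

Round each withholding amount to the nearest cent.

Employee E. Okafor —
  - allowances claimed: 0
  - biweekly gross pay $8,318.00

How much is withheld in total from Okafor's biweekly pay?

$3,100.95

Provincial Income Tax: taxable = $8,318.00
  $2,130.90 + 46.09% × ($8,318.00 − $8,000.00) = $2,130.90 + 46.09% × $318.00 = $2,277.47
Medical Insurance Levy: 6.9% × $8,318.00 = $573.94
Retirement Security Contribution: 3% × $8,318.00 = $249.54
Total: $2,277.47 + $573.94 + $249.54 = $3,100.95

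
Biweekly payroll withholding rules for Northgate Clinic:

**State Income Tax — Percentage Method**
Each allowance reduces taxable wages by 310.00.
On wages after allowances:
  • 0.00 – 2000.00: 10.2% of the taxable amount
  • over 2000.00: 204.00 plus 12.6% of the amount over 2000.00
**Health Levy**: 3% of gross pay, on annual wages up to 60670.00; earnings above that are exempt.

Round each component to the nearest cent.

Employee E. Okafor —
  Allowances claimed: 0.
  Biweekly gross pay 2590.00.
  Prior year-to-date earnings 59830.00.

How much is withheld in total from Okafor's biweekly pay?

303.54

State Income Tax: taxable = 2590.00
  204.00 + 12.6% × (2590.00 − 2000.00) = 204.00 + 12.6% × 590.00 = 278.34
Health Levy: cap 60670.00 − YTD 59830.00 = 840.00 subject; 3% × 840.00 = 25.20
Total: 278.34 + 25.20 = 303.54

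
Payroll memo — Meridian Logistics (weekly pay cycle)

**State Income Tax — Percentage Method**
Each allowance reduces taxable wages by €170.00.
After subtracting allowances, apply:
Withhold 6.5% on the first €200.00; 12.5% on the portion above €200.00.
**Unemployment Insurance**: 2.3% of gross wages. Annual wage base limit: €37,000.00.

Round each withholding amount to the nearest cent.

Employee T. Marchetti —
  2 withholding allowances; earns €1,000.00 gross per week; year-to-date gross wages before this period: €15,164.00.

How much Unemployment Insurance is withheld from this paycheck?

€23.00

Unemployment Insurance: 2.3% × €1,000.00 = €23.00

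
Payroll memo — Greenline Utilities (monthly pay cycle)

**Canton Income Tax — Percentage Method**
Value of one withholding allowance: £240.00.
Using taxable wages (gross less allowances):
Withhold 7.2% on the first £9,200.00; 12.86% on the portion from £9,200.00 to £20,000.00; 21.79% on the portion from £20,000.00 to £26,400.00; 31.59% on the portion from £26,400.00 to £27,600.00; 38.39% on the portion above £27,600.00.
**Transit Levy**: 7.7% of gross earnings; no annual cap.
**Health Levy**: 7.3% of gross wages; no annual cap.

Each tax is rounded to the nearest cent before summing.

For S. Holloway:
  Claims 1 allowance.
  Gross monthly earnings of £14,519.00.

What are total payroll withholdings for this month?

£3,493.41

Canton Income Tax: taxable = £14,519.00 − 1×£240.00 = £14,279.00
  £662.40 + 12.86% × (£14,279.00 − £9,200.00) = £662.40 + 12.86% × £5,079.00 = £1,315.56
Transit Levy: 7.7% × £14,519.00 = £1,117.96
Health Levy: 7.3% × £14,519.00 = £1,059.89
Total: £1,315.56 + £1,117.96 + £1,059.89 = £3,493.41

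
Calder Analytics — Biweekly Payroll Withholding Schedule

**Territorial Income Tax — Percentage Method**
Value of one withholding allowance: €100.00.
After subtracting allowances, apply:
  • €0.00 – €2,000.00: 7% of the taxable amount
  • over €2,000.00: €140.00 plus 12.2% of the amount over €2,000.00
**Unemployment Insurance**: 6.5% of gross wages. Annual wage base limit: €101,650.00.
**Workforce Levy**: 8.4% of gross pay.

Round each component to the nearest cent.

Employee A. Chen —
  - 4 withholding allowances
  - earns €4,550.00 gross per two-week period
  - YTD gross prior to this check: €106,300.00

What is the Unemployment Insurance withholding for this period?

Unemployment Insurance: YTD €106,300.00 ≥ cap €101,650.00 → €0.00

€0.00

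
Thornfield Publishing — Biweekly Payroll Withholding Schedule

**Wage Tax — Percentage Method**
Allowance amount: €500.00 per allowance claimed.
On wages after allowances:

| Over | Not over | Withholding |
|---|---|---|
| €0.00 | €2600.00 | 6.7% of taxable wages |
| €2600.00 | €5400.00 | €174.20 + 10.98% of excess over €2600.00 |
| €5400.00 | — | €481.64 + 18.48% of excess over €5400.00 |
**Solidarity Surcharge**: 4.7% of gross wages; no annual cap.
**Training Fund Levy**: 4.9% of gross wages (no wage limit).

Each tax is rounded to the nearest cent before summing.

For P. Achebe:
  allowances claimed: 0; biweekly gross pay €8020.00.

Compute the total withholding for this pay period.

€1735.74

Wage Tax: taxable = €8020.00
  €481.64 + 18.48% × (€8020.00 − €5400.00) = €481.64 + 18.48% × €2620.00 = €965.82
Solidarity Surcharge: 4.7% × €8020.00 = €376.94
Training Fund Levy: 4.9% × €8020.00 = €392.98
Total: €965.82 + €376.94 + €392.98 = €1735.74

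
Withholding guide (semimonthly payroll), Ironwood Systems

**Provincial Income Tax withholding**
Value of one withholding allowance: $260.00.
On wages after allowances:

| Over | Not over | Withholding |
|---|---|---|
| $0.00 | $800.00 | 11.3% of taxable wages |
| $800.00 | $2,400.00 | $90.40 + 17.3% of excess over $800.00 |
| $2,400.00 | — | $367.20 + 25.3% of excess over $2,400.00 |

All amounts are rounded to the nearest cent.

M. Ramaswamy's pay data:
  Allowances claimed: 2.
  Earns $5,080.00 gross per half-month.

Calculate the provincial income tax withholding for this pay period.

$913.68

Provincial Income Tax: taxable = $5,080.00 − 2×$260.00 = $4,560.00
  $367.20 + 25.3% × ($4,560.00 − $2,400.00) = $367.20 + 25.3% × $2,160.00 = $913.68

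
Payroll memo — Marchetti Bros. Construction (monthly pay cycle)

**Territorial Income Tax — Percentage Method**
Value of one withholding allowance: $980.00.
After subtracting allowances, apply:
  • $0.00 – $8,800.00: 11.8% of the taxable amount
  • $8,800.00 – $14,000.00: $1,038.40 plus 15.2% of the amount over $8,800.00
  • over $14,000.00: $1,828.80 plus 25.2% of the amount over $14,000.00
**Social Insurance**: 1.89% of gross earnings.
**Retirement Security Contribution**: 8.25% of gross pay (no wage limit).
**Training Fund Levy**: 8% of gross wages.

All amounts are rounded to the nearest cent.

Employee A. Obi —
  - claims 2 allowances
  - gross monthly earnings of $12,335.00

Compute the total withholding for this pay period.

Territorial Income Tax: taxable = $12,335.00 − 2×$980.00 = $10,375.00
  $1,038.40 + 15.2% × ($10,375.00 − $8,800.00) = $1,038.40 + 15.2% × $1,575.00 = $1,277.80
Social Insurance: 1.89% × $12,335.00 = $233.13
Retirement Security Contribution: 8.25% × $12,335.00 = $1,017.64
Training Fund Levy: 8% × $12,335.00 = $986.80
Total: $1,277.80 + $233.13 + $1,017.64 + $986.80 = $3,515.37

$3,515.37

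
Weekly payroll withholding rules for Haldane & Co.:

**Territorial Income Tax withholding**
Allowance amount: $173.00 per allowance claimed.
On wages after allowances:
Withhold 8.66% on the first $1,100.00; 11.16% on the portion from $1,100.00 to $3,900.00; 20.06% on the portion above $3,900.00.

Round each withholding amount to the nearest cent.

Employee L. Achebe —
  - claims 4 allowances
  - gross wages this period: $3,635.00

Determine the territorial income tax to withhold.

Territorial Income Tax: taxable = $3,635.00 − 4×$173.00 = $2,943.00
  $95.26 + 11.16% × ($2,943.00 − $1,100.00) = $95.26 + 11.16% × $1,843.00 = $300.94

$300.94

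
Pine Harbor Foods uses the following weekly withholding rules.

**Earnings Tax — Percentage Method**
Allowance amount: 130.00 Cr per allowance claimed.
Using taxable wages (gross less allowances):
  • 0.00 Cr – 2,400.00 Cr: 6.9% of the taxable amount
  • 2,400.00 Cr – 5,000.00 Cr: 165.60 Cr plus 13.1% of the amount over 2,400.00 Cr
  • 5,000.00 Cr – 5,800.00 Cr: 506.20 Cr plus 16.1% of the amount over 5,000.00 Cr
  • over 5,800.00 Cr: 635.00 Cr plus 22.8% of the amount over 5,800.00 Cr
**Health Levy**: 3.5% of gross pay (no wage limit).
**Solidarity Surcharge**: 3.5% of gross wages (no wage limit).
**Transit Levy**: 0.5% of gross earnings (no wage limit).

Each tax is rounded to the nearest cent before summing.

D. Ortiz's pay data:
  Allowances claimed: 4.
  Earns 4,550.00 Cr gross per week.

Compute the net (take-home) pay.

3,829.62 Cr

Earnings Tax: taxable = 4,550.00 Cr − 4×130.00 Cr = 4,030.00 Cr
  165.60 Cr + 13.1% × (4,030.00 Cr − 2,400.00 Cr) = 165.60 Cr + 13.1% × 1,630.00 Cr = 379.13 Cr
Health Levy: 3.5% × 4,550.00 Cr = 159.25 Cr
Solidarity Surcharge: 3.5% × 4,550.00 Cr = 159.25 Cr
Transit Levy: 0.5% × 4,550.00 Cr = 22.75 Cr
Total withheld: 379.13 Cr + 159.25 Cr + 159.25 Cr + 22.75 Cr = 720.38 Cr
Net pay: 4,550.00 Cr − 720.38 Cr = 3,829.62 Cr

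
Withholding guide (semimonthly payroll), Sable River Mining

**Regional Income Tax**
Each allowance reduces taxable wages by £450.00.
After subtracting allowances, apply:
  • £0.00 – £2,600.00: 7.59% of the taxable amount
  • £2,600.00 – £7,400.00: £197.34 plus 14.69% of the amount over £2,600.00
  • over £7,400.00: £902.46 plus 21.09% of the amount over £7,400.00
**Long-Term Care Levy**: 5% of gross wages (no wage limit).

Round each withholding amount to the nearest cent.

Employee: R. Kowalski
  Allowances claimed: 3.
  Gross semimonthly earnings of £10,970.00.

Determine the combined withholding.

£1,919.16

Regional Income Tax: taxable = £10,970.00 − 3×£450.00 = £9,620.00
  £902.46 + 21.09% × (£9,620.00 − £7,400.00) = £902.46 + 21.09% × £2,220.00 = £1,370.66
Long-Term Care Levy: 5% × £10,970.00 = £548.50
Total: £1,370.66 + £548.50 = £1,919.16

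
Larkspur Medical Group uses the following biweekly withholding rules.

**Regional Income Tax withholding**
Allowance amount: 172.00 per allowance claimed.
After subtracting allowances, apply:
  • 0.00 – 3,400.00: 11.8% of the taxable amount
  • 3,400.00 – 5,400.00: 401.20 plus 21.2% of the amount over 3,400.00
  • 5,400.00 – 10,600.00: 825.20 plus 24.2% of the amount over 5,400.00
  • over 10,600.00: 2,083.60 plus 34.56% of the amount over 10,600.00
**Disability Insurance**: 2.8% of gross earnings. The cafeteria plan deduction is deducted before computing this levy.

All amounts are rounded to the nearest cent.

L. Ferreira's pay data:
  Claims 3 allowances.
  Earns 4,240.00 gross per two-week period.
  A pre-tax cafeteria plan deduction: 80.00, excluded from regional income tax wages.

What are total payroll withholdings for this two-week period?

Regional Income Tax: taxable = 4,240.00 − 80.00 − 3×172.00 = 3,644.00
  401.20 + 21.2% × (3,644.00 − 3,400.00) = 401.20 + 21.2% × 244.00 = 452.93
Disability Insurance: 2.8% × 4,160.00 = 116.48
Total: 452.93 + 116.48 = 569.41

569.41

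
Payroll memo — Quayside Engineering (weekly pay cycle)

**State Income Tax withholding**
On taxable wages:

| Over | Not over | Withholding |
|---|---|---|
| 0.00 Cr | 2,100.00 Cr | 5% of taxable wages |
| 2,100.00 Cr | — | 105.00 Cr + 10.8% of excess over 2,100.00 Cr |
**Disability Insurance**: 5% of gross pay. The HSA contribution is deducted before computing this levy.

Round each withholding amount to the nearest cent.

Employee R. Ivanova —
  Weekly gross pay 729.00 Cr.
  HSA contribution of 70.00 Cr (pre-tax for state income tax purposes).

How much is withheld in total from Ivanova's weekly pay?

65.90 Cr

State Income Tax: taxable = 729.00 Cr − 70.00 Cr = 659.00 Cr
  5% × 659.00 Cr = 32.95 Cr
Disability Insurance: 5% × 659.00 Cr = 32.95 Cr
Total: 32.95 Cr + 32.95 Cr = 65.90 Cr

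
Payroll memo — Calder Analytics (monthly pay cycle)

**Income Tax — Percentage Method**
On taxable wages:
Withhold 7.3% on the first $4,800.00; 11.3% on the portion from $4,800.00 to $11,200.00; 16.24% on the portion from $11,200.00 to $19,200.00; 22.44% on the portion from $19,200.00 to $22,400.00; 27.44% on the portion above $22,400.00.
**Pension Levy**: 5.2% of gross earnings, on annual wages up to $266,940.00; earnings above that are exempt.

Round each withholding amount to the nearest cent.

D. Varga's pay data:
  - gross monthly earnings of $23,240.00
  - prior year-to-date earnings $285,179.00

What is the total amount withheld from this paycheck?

$3,321.38

Income Tax: taxable = $23,240.00
  $3,090.88 + 27.44% × ($23,240.00 − $22,400.00) = $3,090.88 + 27.44% × $840.00 = $3,321.38
Pension Levy: YTD $285,179.00 ≥ cap $266,940.00 → $0.00
Total: $3,321.38 + $0.00 = $3,321.38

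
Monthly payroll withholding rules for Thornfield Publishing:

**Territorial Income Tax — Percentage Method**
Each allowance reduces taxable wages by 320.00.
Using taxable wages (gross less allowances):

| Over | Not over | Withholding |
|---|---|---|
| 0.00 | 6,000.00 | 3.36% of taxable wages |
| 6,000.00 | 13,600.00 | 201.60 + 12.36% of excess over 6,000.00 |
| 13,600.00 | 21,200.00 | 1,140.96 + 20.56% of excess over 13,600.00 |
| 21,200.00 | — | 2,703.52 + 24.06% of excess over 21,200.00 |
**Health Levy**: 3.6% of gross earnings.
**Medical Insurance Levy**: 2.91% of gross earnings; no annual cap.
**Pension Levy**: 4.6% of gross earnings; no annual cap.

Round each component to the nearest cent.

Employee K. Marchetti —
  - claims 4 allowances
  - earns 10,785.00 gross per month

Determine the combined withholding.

Territorial Income Tax: taxable = 10,785.00 − 4×320.00 = 9,505.00
  201.60 + 12.36% × (9,505.00 − 6,000.00) = 201.60 + 12.36% × 3,505.00 = 634.82
Health Levy: 3.6% × 10,785.00 = 388.26
Medical Insurance Levy: 2.91% × 10,785.00 = 313.84
Pension Levy: 4.6% × 10,785.00 = 496.11
Total: 634.82 + 388.26 + 313.84 + 496.11 = 1,833.03

1,833.03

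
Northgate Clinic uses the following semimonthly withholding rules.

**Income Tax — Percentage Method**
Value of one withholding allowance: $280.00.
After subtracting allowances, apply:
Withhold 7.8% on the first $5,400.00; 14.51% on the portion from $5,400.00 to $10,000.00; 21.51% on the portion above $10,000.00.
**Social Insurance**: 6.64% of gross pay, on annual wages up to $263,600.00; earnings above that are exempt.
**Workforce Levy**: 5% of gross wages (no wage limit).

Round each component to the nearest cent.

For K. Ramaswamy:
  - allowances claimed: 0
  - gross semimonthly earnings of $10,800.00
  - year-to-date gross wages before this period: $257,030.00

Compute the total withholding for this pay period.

$2,236.99

Income Tax: taxable = $10,800.00
  $1,088.66 + 21.51% × ($10,800.00 − $10,000.00) = $1,088.66 + 21.51% × $800.00 = $1,260.74
Social Insurance: cap $263,600.00 − YTD $257,030.00 = $6,570.00 subject; 6.64% × $6,570.00 = $436.25
Workforce Levy: 5% × $10,800.00 = $540.00
Total: $1,260.74 + $436.25 + $540.00 = $2,236.99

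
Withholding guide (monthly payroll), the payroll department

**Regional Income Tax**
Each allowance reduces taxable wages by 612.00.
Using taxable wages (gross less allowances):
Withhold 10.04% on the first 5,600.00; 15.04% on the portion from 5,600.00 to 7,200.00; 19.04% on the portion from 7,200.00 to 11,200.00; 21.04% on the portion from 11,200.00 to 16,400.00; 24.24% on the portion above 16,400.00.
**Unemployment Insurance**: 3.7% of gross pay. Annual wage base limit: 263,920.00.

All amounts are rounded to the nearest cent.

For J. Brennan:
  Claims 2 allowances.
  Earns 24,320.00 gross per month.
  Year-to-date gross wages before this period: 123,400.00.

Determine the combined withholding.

Regional Income Tax: taxable = 24,320.00 − 2×612.00 = 23,096.00
  2,658.56 + 24.24% × (23,096.00 − 16,400.00) = 2,658.56 + 24.24% × 6,696.00 = 4,281.67
Unemployment Insurance: 3.7% × 24,320.00 = 899.84
Total: 4,281.67 + 899.84 = 5,181.51

5,181.51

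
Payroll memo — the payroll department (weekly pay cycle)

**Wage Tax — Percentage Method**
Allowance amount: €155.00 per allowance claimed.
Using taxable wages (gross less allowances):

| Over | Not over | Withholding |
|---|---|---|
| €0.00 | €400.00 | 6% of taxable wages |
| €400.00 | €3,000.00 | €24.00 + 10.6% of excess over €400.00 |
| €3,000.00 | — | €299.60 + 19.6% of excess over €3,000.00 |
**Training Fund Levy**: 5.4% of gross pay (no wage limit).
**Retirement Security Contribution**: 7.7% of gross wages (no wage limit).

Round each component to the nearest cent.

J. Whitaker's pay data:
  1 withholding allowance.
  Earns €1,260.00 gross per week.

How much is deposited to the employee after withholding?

Wage Tax: taxable = €1,260.00 − 1×€155.00 = €1,105.00
  €24.00 + 10.6% × (€1,105.00 − €400.00) = €24.00 + 10.6% × €705.00 = €98.73
Training Fund Levy: 5.4% × €1,260.00 = €68.04
Retirement Security Contribution: 7.7% × €1,260.00 = €97.02
Total withheld: €98.73 + €68.04 + €97.02 = €263.79
Net pay: €1,260.00 − €263.79 = €996.21

€996.21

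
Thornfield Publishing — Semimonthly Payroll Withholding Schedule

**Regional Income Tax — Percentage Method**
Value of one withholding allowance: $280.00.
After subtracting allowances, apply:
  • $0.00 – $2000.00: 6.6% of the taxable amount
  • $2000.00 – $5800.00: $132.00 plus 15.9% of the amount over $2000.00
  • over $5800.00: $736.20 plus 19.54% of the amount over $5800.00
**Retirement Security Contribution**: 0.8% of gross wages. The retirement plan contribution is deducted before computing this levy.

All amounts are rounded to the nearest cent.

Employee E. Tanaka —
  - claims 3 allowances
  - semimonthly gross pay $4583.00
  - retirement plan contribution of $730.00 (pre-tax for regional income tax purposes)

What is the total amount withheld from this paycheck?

$323.89

Regional Income Tax: taxable = $4583.00 − $730.00 − 3×$280.00 = $3013.00
  $132.00 + 15.9% × ($3013.00 − $2000.00) = $132.00 + 15.9% × $1013.00 = $293.07
Retirement Security Contribution: 0.8% × $3853.00 = $30.82
Total: $293.07 + $30.82 = $323.89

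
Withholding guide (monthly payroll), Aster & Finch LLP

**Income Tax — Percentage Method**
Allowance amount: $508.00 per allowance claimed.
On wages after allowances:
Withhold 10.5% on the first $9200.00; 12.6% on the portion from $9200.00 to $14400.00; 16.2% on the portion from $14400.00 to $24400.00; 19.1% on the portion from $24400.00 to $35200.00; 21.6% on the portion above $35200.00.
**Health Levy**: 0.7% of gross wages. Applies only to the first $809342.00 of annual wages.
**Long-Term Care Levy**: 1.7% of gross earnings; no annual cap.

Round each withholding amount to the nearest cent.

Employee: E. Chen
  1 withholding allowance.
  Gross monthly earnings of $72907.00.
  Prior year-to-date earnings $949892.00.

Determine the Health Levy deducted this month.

Health Levy: YTD $949892.00 ≥ cap $809342.00 → $0.00

$0.00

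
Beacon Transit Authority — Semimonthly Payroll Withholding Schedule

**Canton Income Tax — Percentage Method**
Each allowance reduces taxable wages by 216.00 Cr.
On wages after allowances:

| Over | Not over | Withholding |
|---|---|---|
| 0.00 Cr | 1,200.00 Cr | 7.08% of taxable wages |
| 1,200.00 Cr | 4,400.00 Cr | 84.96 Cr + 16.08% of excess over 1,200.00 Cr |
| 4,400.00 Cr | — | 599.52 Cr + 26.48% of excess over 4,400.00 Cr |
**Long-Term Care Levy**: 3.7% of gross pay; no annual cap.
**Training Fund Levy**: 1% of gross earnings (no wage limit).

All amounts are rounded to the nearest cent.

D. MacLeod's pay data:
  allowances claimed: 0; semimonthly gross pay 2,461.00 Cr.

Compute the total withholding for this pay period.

Canton Income Tax: taxable = 2,461.00 Cr
  84.96 Cr + 16.08% × (2,461.00 Cr − 1,200.00 Cr) = 84.96 Cr + 16.08% × 1,261.00 Cr = 287.73 Cr
Long-Term Care Levy: 3.7% × 2,461.00 Cr = 91.06 Cr
Training Fund Levy: 1% × 2,461.00 Cr = 24.61 Cr
Total: 287.73 Cr + 91.06 Cr + 24.61 Cr = 403.40 Cr

403.40 Cr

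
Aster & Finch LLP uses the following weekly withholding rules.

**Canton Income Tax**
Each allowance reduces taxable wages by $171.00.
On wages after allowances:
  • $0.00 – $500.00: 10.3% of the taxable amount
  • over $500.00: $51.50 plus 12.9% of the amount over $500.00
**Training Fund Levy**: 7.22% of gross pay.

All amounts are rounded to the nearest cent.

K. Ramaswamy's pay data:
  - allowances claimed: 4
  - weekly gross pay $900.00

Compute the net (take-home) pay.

Canton Income Tax: taxable = $900.00 − 4×$171.00 = $216.00
  10.3% × $216.00 = $22.25
Training Fund Levy: 7.22% × $900.00 = $64.98
Total withheld: $22.25 + $64.98 = $87.23
Net pay: $900.00 − $87.23 = $812.77

$812.77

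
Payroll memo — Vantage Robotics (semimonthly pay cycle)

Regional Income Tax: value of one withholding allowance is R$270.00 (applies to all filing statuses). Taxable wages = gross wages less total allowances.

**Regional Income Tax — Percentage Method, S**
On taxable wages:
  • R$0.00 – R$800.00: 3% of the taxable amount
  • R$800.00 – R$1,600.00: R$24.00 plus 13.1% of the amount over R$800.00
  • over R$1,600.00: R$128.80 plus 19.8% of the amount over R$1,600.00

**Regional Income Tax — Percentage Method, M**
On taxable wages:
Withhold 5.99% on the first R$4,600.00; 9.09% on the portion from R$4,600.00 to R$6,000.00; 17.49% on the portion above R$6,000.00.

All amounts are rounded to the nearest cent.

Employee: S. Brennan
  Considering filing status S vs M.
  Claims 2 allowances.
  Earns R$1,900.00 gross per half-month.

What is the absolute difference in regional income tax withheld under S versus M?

R$15.90

Regional Income Tax (S): taxable = R$1,900.00 − 2×R$270.00 = R$1,360.00
  R$24.00 + 13.1% × (R$1,360.00 − R$800.00) = R$24.00 + 13.1% × R$560.00 = R$97.36
Regional Income Tax (M): taxable = R$1,900.00 − 2×R$270.00 = R$1,360.00
  5.99% × R$1,360.00 = R$81.46
Difference: |R$97.36 − R$81.46| = R$15.90 (higher under S)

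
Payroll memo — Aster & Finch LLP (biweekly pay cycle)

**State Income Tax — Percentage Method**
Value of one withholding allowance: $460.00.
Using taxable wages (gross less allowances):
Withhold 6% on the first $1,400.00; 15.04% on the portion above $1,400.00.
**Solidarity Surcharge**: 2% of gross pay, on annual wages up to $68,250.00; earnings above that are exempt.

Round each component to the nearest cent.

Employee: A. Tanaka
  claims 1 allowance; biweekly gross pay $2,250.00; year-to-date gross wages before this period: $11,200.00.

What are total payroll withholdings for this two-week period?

$187.66

State Income Tax: taxable = $2,250.00 − 1×$460.00 = $1,790.00
  $84.00 + 15.04% × ($1,790.00 − $1,400.00) = $84.00 + 15.04% × $390.00 = $142.66
Solidarity Surcharge: 2% × $2,250.00 = $45.00
Total: $142.66 + $45.00 = $187.66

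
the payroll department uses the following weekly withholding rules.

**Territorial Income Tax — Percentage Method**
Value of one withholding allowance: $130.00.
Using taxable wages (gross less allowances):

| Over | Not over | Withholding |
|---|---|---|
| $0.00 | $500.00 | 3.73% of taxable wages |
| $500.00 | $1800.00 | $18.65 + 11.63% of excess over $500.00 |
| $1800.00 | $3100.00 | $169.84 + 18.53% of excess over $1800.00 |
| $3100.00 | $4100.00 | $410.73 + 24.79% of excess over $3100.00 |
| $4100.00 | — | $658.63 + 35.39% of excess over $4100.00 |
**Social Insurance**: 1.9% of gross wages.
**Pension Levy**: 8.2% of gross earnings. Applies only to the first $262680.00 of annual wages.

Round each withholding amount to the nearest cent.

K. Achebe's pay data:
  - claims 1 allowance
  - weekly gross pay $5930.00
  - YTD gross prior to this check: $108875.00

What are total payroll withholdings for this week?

$1859.19

Territorial Income Tax: taxable = $5930.00 − 1×$130.00 = $5800.00
  $658.63 + 35.39% × ($5800.00 − $4100.00) = $658.63 + 35.39% × $1700.00 = $1260.26
Social Insurance: 1.9% × $5930.00 = $112.67
Pension Levy: 8.2% × $5930.00 = $486.26
Total: $1260.26 + $112.67 + $486.26 = $1859.19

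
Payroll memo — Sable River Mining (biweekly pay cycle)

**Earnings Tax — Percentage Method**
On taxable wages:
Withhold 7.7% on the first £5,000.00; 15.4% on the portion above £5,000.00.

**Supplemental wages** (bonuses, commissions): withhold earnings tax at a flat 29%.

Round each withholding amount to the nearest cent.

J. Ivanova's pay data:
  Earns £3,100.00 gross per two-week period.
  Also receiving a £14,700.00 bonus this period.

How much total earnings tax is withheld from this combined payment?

Earnings Tax: taxable = £3,100.00
  7.7% × £3,100.00 = £238.70
Supplemental (29% flat on bonus): 29% × £14,700.00 = £4,263.00
Total earnings tax: £238.70 + £4,263.00 = £4,501.70

£4,501.70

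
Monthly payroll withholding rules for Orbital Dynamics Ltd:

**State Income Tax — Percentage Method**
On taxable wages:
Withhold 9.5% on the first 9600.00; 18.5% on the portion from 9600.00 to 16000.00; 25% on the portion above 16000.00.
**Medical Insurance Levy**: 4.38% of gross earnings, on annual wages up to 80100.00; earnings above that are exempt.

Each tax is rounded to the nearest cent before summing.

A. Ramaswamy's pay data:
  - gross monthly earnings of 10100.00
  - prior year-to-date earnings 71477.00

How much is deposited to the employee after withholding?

8717.81

State Income Tax: taxable = 10100.00
  912.00 + 18.5% × (10100.00 − 9600.00) = 912.00 + 18.5% × 500.00 = 1004.50
Medical Insurance Levy: cap 80100.00 − YTD 71477.00 = 8623.00 subject; 4.38% × 8623.00 = 377.69
Total withheld: 1004.50 + 377.69 = 1382.19
Net pay: 10100.00 − 1382.19 = 8717.81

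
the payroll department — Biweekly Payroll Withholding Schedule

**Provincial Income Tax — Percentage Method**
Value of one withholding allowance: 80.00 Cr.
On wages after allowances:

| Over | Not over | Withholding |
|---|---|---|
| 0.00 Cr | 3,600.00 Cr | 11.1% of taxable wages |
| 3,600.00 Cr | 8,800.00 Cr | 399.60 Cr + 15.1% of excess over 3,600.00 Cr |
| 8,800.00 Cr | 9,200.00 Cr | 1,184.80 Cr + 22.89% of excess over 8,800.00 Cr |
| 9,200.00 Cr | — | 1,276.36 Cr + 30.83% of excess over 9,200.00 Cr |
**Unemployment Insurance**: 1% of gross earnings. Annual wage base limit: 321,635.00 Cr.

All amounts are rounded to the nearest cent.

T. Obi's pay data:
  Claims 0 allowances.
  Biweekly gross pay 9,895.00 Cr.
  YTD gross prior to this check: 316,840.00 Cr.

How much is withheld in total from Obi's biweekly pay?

Provincial Income Tax: taxable = 9,895.00 Cr
  1,276.36 Cr + 30.83% × (9,895.00 Cr − 9,200.00 Cr) = 1,276.36 Cr + 30.83% × 695.00 Cr = 1,490.63 Cr
Unemployment Insurance: cap 321,635.00 Cr − YTD 316,840.00 Cr = 4,795.00 Cr subject; 1% × 4,795.00 Cr = 47.95 Cr
Total: 1,490.63 Cr + 47.95 Cr = 1,538.58 Cr

1,538.58 Cr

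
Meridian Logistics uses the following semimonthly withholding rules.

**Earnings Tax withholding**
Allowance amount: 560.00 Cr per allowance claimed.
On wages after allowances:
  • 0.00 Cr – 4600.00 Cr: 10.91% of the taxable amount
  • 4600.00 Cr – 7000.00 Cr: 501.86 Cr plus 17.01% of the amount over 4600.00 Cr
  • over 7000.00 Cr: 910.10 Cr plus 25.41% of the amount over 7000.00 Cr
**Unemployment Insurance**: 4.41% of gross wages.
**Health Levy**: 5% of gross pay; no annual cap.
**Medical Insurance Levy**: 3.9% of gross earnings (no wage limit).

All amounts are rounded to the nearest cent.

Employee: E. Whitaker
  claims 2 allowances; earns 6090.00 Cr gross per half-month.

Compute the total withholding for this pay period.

1375.38 Cr

Earnings Tax: taxable = 6090.00 Cr − 2×560.00 Cr = 4970.00 Cr
  501.86 Cr + 17.01% × (4970.00 Cr − 4600.00 Cr) = 501.86 Cr + 17.01% × 370.00 Cr = 564.80 Cr
Unemployment Insurance: 4.41% × 6090.00 Cr = 268.57 Cr
Health Levy: 5% × 6090.00 Cr = 304.50 Cr
Medical Insurance Levy: 3.9% × 6090.00 Cr = 237.51 Cr
Total: 564.80 Cr + 268.57 Cr + 304.50 Cr + 237.51 Cr = 1375.38 Cr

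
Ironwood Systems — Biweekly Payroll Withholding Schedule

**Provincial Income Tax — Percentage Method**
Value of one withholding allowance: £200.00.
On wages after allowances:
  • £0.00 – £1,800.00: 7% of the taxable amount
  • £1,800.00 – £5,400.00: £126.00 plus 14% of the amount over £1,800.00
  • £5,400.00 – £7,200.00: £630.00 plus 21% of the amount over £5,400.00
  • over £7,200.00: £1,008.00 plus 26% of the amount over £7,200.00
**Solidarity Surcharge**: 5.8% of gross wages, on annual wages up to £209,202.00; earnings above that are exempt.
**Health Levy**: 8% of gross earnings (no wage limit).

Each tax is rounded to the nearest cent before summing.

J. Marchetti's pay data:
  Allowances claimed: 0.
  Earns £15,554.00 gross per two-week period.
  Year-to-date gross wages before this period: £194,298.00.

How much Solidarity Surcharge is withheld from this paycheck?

£864.43

Solidarity Surcharge: cap £209,202.00 − YTD £194,298.00 = £14,904.00 subject; 5.8% × £14,904.00 = £864.43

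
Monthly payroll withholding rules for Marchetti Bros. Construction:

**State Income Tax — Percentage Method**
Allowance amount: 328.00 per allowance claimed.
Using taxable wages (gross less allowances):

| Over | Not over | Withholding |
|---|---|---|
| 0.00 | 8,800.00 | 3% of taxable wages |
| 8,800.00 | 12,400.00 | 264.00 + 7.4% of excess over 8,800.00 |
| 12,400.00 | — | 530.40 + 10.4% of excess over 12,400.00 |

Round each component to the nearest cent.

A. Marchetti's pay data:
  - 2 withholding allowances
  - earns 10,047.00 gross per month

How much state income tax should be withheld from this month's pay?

307.73

State Income Tax: taxable = 10,047.00 − 2×328.00 = 9,391.00
  264.00 + 7.4% × (9,391.00 − 8,800.00) = 264.00 + 7.4% × 591.00 = 307.73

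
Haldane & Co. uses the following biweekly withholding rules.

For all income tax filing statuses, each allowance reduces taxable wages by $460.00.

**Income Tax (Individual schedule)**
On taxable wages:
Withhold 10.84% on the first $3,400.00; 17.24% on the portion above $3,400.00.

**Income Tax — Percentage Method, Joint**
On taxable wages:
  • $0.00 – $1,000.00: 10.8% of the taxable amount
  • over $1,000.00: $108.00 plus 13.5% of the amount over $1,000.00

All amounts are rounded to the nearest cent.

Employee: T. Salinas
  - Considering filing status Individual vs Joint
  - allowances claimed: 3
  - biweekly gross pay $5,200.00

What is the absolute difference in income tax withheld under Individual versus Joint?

Income Tax (Individual): taxable = $5,200.00 − 3×$460.00 = $3,820.00
  $368.56 + 17.24% × ($3,820.00 − $3,400.00) = $368.56 + 17.24% × $420.00 = $440.97
Income Tax (Joint): taxable = $5,200.00 − 3×$460.00 = $3,820.00
  $108.00 + 13.5% × ($3,820.00 − $1,000.00) = $108.00 + 13.5% × $2,820.00 = $488.70
Difference: |$440.97 − $488.70| = $47.73 (higher under Joint)

$47.73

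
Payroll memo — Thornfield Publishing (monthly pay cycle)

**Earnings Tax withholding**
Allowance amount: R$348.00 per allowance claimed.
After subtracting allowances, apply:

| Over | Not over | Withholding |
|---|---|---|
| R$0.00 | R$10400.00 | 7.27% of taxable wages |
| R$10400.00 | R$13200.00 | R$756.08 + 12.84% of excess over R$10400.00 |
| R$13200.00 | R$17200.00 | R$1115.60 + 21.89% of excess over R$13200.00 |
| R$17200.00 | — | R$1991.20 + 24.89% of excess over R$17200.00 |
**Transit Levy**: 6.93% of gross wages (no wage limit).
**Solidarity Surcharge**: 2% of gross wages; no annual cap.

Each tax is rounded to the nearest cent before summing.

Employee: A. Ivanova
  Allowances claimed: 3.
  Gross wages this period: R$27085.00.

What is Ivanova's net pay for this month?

R$20474.59

Earnings Tax: taxable = R$27085.00 − 3×R$348.00 = R$26041.00
  R$1991.20 + 24.89% × (R$26041.00 − R$17200.00) = R$1991.20 + 24.89% × R$8841.00 = R$4191.72
Transit Levy: 6.93% × R$27085.00 = R$1876.99
Solidarity Surcharge: 2% × R$27085.00 = R$541.70
Total withheld: R$4191.72 + R$1876.99 + R$541.70 = R$6610.41
Net pay: R$27085.00 − R$6610.41 = R$20474.59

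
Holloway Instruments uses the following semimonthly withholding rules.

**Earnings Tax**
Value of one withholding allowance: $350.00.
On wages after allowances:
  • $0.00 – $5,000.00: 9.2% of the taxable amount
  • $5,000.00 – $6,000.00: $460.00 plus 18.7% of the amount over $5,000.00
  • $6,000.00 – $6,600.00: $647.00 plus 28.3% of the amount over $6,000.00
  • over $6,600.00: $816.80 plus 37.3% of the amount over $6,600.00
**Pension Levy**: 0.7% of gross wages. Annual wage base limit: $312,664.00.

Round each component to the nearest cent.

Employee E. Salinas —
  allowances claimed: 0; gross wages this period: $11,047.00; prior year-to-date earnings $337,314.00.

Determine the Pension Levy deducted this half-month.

$0.00

Pension Levy: YTD $337,314.00 ≥ cap $312,664.00 → $0.00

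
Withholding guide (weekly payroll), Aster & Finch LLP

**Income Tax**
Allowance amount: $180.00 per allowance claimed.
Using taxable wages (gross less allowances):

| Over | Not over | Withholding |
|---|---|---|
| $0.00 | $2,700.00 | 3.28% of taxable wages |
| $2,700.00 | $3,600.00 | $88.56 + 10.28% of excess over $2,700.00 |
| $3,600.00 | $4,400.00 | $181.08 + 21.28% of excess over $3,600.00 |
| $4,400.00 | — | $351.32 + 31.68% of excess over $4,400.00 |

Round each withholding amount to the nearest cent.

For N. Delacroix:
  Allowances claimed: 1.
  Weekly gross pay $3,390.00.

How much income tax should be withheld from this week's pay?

$140.99

Income Tax: taxable = $3,390.00 − 1×$180.00 = $3,210.00
  $88.56 + 10.28% × ($3,210.00 − $2,700.00) = $88.56 + 10.28% × $510.00 = $140.99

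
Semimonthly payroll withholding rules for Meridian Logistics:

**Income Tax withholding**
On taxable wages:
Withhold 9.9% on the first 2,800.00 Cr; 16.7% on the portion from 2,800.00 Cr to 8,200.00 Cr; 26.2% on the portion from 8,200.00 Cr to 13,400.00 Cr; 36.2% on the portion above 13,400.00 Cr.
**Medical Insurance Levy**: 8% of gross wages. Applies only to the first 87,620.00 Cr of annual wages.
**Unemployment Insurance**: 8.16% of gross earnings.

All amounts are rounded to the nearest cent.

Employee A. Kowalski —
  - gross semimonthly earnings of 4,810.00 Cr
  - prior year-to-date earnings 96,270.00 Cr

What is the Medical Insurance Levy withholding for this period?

0.00 Cr

Medical Insurance Levy: YTD 96,270.00 Cr ≥ cap 87,620.00 Cr → 0.00 Cr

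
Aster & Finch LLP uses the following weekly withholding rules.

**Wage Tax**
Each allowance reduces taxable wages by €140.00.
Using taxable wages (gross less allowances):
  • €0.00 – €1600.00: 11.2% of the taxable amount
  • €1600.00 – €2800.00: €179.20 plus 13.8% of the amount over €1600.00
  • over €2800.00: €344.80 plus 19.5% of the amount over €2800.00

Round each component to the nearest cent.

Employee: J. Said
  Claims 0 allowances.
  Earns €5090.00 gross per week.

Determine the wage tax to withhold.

€791.35

Wage Tax: taxable = €5090.00
  €344.80 + 19.5% × (€5090.00 − €2800.00) = €344.80 + 19.5% × €2290.00 = €791.35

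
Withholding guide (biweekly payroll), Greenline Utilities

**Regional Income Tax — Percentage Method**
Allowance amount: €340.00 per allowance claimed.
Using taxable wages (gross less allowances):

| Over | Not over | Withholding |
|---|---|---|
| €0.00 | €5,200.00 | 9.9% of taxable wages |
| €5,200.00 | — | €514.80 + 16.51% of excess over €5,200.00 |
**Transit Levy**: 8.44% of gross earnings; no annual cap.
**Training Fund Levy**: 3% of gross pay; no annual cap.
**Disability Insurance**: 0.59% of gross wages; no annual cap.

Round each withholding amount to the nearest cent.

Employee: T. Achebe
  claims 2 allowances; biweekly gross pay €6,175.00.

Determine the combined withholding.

€1,306.35

Regional Income Tax: taxable = €6,175.00 − 2×€340.00 = €5,495.00
  €514.80 + 16.51% × (€5,495.00 − €5,200.00) = €514.80 + 16.51% × €295.00 = €563.50
Transit Levy: 8.44% × €6,175.00 = €521.17
Training Fund Levy: 3% × €6,175.00 = €185.25
Disability Insurance: 0.59% × €6,175.00 = €36.43
Total: €563.50 + €521.17 + €185.25 + €36.43 = €1,306.35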